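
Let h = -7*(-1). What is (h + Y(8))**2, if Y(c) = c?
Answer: 225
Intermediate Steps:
h = 7
(h + Y(8))**2 = (7 + 8)**2 = 15**2 = 225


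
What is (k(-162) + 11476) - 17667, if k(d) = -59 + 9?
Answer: -6241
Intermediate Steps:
k(d) = -50
(k(-162) + 11476) - 17667 = (-50 + 11476) - 17667 = 11426 - 17667 = -6241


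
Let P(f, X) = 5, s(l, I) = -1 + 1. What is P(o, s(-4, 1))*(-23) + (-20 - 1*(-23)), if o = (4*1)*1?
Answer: -112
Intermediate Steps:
s(l, I) = 0
o = 4 (o = 4*1 = 4)
P(o, s(-4, 1))*(-23) + (-20 - 1*(-23)) = 5*(-23) + (-20 - 1*(-23)) = -115 + (-20 + 23) = -115 + 3 = -112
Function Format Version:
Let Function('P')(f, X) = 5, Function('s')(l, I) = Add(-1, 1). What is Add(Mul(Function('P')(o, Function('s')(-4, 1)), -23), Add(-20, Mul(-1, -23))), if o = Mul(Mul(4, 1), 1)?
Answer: -112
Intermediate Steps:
Function('s')(l, I) = 0
o = 4 (o = Mul(4, 1) = 4)
Add(Mul(Function('P')(o, Function('s')(-4, 1)), -23), Add(-20, Mul(-1, -23))) = Add(Mul(5, -23), Add(-20, Mul(-1, -23))) = Add(-115, Add(-20, 23)) = Add(-115, 3) = -112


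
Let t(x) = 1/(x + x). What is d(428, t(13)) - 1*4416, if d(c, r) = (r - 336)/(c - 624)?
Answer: -22495201/5096 ≈ -4414.3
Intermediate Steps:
t(x) = 1/(2*x)
d(c, r) = (-336 + r)/(-624 + c)
d(428, t(13)) - 1*4416 = (-336 + (½)/13)/(-624 + 428) - 1*4416 = (-336 + (½)*(1/13))/(-196) - 4416 = -(-336 + 1/26)/196 - 4416 = -1/196*(-8735/26) - 4416 = 8735/5096 - 4416 = -22495201/5096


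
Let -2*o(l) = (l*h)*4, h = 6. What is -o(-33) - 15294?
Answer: -15690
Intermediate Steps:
o(l) = -12*l (o(l) = -l*6*4/2 = -6*l*4/2 = -12*l)
-o(-33) - 15294 = -(-12)*(-33) - 15294 = -1*396 - 15294 = -396 - 15294 = -15690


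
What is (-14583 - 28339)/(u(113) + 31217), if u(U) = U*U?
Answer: -21461/21993 ≈ -0.97581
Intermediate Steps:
u(U) = U²
(-14583 - 28339)/(u(113) + 31217) = (-14583 - 28339)/(113² + 31217) = -42922/(12769 + 31217) = -42922/43986 = -42922*1/43986 = -21461/21993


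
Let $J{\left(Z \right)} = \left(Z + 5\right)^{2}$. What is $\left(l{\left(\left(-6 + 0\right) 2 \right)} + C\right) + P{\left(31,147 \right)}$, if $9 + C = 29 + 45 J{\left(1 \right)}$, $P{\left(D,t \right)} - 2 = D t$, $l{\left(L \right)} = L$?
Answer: $6187$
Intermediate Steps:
$P{\left(D,t \right)} = 2 + D t$
$J{\left(Z \right)} = \left(5 + Z\right)^{2}$
$C = 1640$ ($C = -9 + \left(29 + 45 \left(5 + 1\right)^{2}\right) = -9 + \left(29 + 45 \cdot 6^{2}\right) = -9 + \left(29 + 45 \cdot 36\right) = -9 + \left(29 + 1620\right) = -9 + 1649 = 1640$)
$\left(l{\left(\left(-6 + 0\right) 2 \right)} + C\right) + P{\left(31,147 \right)} = \left(\left(-6 + 0\right) 2 + 1640\right) + \left(2 + 31 \cdot 147\right) = \left(\left(-6\right) 2 + 1640\right) + \left(2 + 4557\right) = \left(-12 + 1640\right) + 4559 = 1628 + 4559 = 6187$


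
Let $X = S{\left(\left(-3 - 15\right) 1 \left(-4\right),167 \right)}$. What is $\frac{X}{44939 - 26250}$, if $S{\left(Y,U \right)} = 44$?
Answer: $\frac{4}{1699} \approx 0.0023543$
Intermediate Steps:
$X = 44$
$\frac{X}{44939 - 26250} = \frac{44}{44939 - 26250} = \frac{44}{18689} = 44 \cdot \frac{1}{18689} = \frac{4}{1699}$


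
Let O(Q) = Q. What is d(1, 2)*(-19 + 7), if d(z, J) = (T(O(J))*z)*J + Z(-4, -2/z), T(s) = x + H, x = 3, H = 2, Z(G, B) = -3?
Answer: -84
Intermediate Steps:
T(s) = 5 (T(s) = 3 + 2 = 5)
d(z, J) = -3 + 5*J*z (d(z, J) = (5*z)*J - 3 = 5*J*z - 3 = -3 + 5*J*z)
d(1, 2)*(-19 + 7) = (-3 + 5*2*1)*(-19 + 7) = (-3 + 10)*(-12) = 7*(-12) = -84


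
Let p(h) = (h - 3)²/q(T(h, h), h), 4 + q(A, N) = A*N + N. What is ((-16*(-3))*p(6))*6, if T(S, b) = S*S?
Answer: 1296/109 ≈ 11.890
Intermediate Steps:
T(S, b) = S²
q(A, N) = -4 + N + A*N (q(A, N) = -4 + (A*N + N) = -4 + (N + A*N) = -4 + N + A*N)
p(h) = (-3 + h)²/(-4 + h + h³) (p(h) = (h - 3)²/(-4 + h + h²*h) = (-3 + h)²/(-4 + h + h³))
((-16*(-3))*p(6))*6 = ((-16*(-3))*((-3 + 6)²/(-4 + 6 + 6³)))*6 = (48*(3²/(-4 + 6 + 216)))*6 = (48*(9/218))*6 = (216/109)*6 = 1296/109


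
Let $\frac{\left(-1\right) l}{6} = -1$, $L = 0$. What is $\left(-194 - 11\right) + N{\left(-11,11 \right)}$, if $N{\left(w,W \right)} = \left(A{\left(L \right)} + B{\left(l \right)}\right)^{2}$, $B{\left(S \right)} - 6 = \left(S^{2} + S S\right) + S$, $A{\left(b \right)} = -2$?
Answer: $6519$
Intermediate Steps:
$l = 6$ ($l = \left(-6\right) \left(-1\right) = 6$)
$B{\left(S \right)} = 6 + S + 2 S^{2}$ ($B{\left(S \right)} = 6 + \left(\left(S^{2} + S S\right) + S\right) = 6 + \left(\left(S^{2} + S^{2}\right) + S\right) = 6 + \left(2 S^{2} + S\right) = 6 + \left(S + 2 S^{2}\right) = 6 + S + 2 S^{2}$)
$N{\left(w,W \right)} = 6724$ ($N{\left(w,W \right)} = \left(-2 + \left(6 + 6 + 2 \cdot 6^{2}\right)\right)^{2} = \left(-2 + \left(6 + 6 + 2 \cdot 36\right)\right)^{2} = \left(-2 + \left(6 + 6 + 72\right)\right)^{2} = \left(-2 + 84\right)^{2} = 82^{2} = 6724$)
$\left(-194 - 11\right) + N{\left(-11,11 \right)} = \left(-194 - 11\right) + 6724 = -205 + 6724 = 6519$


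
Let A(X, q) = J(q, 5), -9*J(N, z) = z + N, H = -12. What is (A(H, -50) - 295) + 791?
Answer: 501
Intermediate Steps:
J(N, z) = -N/9 - z/9 (J(N, z) = -(z + N)/9 = -(N + z)/9 = -N/9 - z/9)
A(X, q) = -5/9 - q/9 (A(X, q) = -q/9 - ⅑*5 = -q/9 - 5/9 = -5/9 - q/9)
(A(H, -50) - 295) + 791 = ((-5/9 - ⅑*(-50)) - 295) + 791 = ((-5/9 + 50/9) - 295) + 791 = (5 - 295) + 791 = -290 + 791 = 501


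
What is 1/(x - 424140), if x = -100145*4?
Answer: -1/824720 ≈ -1.2125e-6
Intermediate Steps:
x = -400580
1/(x - 424140) = 1/(-400580 - 424140) = 1/(-824720) = -1/824720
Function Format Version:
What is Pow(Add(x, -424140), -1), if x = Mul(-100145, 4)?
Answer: Rational(-1, 824720) ≈ -1.2125e-6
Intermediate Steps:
x = -400580
Pow(Add(x, -424140), -1) = Pow(Add(-400580, -424140), -1) = Pow(-824720, -1) = Rational(-1, 824720)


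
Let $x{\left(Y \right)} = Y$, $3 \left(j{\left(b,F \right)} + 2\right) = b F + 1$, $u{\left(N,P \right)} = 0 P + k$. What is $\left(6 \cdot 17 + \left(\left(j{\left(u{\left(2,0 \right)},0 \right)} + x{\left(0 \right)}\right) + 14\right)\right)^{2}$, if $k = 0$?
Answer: $\frac{117649}{9} \approx 13072.0$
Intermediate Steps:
$u{\left(N,P \right)} = 0$ ($u{\left(N,P \right)} = 0 P + 0 = 0 + 0 = 0$)
$j{\left(b,F \right)} = - \frac{5}{3} + \frac{F b}{3}$ ($j{\left(b,F \right)} = -2 + \frac{b F + 1}{3} = -2 + \frac{F b + 1}{3} = -2 + \frac{1 + F b}{3} = -2 + \left(\frac{1}{3} + \frac{F b}{3}\right) = - \frac{5}{3} + \frac{F b}{3}$)
$\left(6 \cdot 17 + \left(\left(j{\left(u{\left(2,0 \right)},0 \right)} + x{\left(0 \right)}\right) + 14\right)\right)^{2} = \left(6 \cdot 17 + \left(\left(\left(- \frac{5}{3} + \frac{1}{3} \cdot 0 \cdot 0\right) + 0\right) + 14\right)\right)^{2} = \left(102 + \left(\left(\left(- \frac{5}{3} + 0\right) + 0\right) + 14\right)\right)^{2} = \left(102 + \left(\left(- \frac{5}{3} + 0\right) + 14\right)\right)^{2} = \left(102 + \left(- \frac{5}{3} + 14\right)\right)^{2} = \left(102 + \frac{37}{3}\right)^{2} = \left(\frac{343}{3}\right)^{2} = \frac{117649}{9}$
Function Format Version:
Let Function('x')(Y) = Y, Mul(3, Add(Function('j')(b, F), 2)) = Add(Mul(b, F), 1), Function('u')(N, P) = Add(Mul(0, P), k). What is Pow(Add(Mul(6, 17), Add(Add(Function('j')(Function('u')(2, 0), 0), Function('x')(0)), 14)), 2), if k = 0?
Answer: Rational(117649, 9) ≈ 13072.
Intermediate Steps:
Function('u')(N, P) = 0 (Function('u')(N, P) = Add(Mul(0, P), 0) = Add(0, 0) = 0)
Function('j')(b, F) = Add(Rational(-5, 3), Mul(Rational(1, 3), F, b)) (Function('j')(b, F) = Add(-2, Mul(Rational(1, 3), Add(Mul(b, F), 1))) = Add(-2, Mul(Rational(1, 3), Add(Mul(F, b), 1))) = Add(-2, Mul(Rational(1, 3), Add(1, Mul(F, b)))) = Add(-2, Add(Rational(1, 3), Mul(Rational(1, 3), F, b))) = Add(Rational(-5, 3), Mul(Rational(1, 3), F, b)))
Pow(Add(Mul(6, 17), Add(Add(Function('j')(Function('u')(2, 0), 0), Function('x')(0)), 14)), 2) = Pow(Add(Mul(6, 17), Add(Add(Add(Rational(-5, 3), Mul(Rational(1, 3), 0, 0)), 0), 14)), 2) = Pow(Add(102, Add(Add(Add(Rational(-5, 3), 0), 0), 14)), 2) = Pow(Add(102, Add(Add(Rational(-5, 3), 0), 14)), 2) = Pow(Add(102, Add(Rational(-5, 3), 14)), 2) = Pow(Add(102, Rational(37, 3)), 2) = Pow(Rational(343, 3), 2) = Rational(117649, 9)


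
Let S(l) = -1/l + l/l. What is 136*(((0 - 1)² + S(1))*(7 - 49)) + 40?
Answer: -5672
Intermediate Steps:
S(l) = 1 - 1/l (S(l) = -1/l + 1 = 1 - 1/l)
136*(((0 - 1)² + S(1))*(7 - 49)) + 40 = 136*(((0 - 1)² + (-1 + 1)/1)*(7 - 49)) + 40 = 136*(((-1)² + 1*0)*(-42)) + 40 = 136*((1 + 0)*(-42)) + 40 = 136*(1*(-42)) + 40 = 136*(-42) + 40 = -5712 + 40 = -5672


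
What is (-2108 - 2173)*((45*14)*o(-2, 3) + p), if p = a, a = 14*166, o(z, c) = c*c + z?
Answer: -28828254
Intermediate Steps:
o(z, c) = z + c² (o(z, c) = c² + z = z + c²)
a = 2324
p = 2324
(-2108 - 2173)*((45*14)*o(-2, 3) + p) = (-2108 - 2173)*((45*14)*(-2 + 3²) + 2324) = -4281*(630*(-2 + 9) + 2324) = -4281*(630*7 + 2324) = -4281*(4410 + 2324) = -4281*6734 = -28828254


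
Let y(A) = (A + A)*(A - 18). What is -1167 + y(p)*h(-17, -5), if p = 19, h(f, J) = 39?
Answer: 315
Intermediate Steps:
y(A) = 2*A*(-18 + A) (y(A) = (2*A)*(-18 + A) = 2*A*(-18 + A))
-1167 + y(p)*h(-17, -5) = -1167 + (2*19*(-18 + 19))*39 = -1167 + (2*19*1)*39 = -1167 + 38*39 = -1167 + 1482 = 315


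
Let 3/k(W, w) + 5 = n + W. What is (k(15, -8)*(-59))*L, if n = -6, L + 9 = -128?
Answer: 24249/4 ≈ 6062.3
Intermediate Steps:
L = -137 (L = -9 - 128 = -137)
k(W, w) = 3/(-11 + W) (k(W, w) = 3/(-5 + (-6 + W)) = 3/(-11 + W))
(k(15, -8)*(-59))*L = ((3/(-11 + 15))*(-59))*(-137) = ((3/4)*(-59))*(-137) = ((3*(¼))*(-59))*(-137) = ((¾)*(-59))*(-137) = -177/4*(-137) = 24249/4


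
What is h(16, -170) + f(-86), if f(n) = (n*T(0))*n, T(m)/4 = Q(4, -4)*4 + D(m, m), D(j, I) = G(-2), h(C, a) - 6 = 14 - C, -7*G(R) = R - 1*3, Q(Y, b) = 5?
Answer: 4289708/7 ≈ 6.1282e+5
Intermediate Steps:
G(R) = 3/7 - R/7 (G(R) = -(R - 1*3)/7 = -(R - 3)/7 = -(-3 + R)/7 = 3/7 - R/7)
h(C, a) = 20 - C (h(C, a) = 6 + (14 - C) = 20 - C)
D(j, I) = 5/7 (D(j, I) = 3/7 - 1/7*(-2) = 3/7 + 2/7 = 5/7)
T(m) = 580/7 (T(m) = 4*(5*4 + 5/7) = 4*(20 + 5/7) = 4*(145/7) = 580/7)
f(n) = 580*n**2/7 (f(n) = (n*(580/7))*n = (580*n/7)*n = 580*n**2/7)
h(16, -170) + f(-86) = (20 - 1*16) + (580/7)*(-86)**2 = (20 - 16) + (580/7)*7396 = 4 + 4289680/7 = 4289708/7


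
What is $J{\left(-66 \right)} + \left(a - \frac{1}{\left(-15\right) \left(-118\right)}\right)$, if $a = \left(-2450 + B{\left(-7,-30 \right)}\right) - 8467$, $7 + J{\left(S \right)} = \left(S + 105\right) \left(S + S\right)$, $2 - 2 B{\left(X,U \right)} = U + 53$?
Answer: $- \frac{14233013}{885} \approx -16083.0$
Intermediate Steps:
$B{\left(X,U \right)} = - \frac{51}{2} - \frac{U}{2}$ ($B{\left(X,U \right)} = 1 - \frac{U + 53}{2} = 1 - \frac{53 + U}{2} = 1 - \left(\frac{53}{2} + \frac{U}{2}\right) = - \frac{51}{2} - \frac{U}{2}$)
$J{\left(S \right)} = -7 + 2 S \left(105 + S\right)$ ($J{\left(S \right)} = -7 + \left(S + 105\right) \left(S + S\right) = -7 + \left(105 + S\right) 2 S = -7 + 2 S \left(105 + S\right)$)
$a = - \frac{21855}{2}$ ($a = \left(-2450 - \frac{21}{2}\right) - 8467 = - \frac{4921}{2} - 8467 = - \frac{21855}{2} \approx -10928.0$)
$J{\left(-66 \right)} + \left(a - \frac{1}{\left(-15\right) \left(-118\right)}\right) = \left(-7 + 2 \left(-66\right)^{2} + 210 \left(-66\right)\right) - \left(\frac{21855}{2} + \frac{1}{\left(-15\right) \left(-118\right)}\right) = \left(-7 + 2 \cdot 4356 - 13860\right) - \frac{9670838}{885} = \left(-7 + 8712 - 13860\right) - \frac{9670838}{885} = -5155 - \frac{9670838}{885} = - \frac{14233013}{885}$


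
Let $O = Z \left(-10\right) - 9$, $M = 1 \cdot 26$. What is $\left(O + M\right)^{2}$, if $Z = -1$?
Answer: $729$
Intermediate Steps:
$M = 26$
$O = 1$ ($O = \left(-1\right) \left(-10\right) - 9 = 10 - 9 = 1$)
$\left(O + M\right)^{2} = \left(1 + 26\right)^{2} = 27^{2} = 729$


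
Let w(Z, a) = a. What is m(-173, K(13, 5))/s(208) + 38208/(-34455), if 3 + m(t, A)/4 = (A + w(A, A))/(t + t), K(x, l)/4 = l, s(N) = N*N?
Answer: -23837386063/21490364480 ≈ -1.1092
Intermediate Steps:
s(N) = N²
K(x, l) = 4*l
m(t, A) = -12 + 4*A/t (m(t, A) = -12 + 4*((A + A)/(t + t)) = -12 + 4*((2*A)/((2*t))) = -12 + 4*((2*A)*(1/(2*t))) = -12 + 4*(A/t) = -12 + 4*A/t)
m(-173, K(13, 5))/s(208) + 38208/(-34455) = (-12 + 4*(4*5)/(-173))/(208²) + 38208/(-34455) = (-12 + 4*20*(-1/173))/43264 + 38208*(-1/34455) = (-12 - 80/173)*(1/43264) - 12736/11485 = -2156/173*1/43264 - 12736/11485 = -539/1871168 - 12736/11485 = -23837386063/21490364480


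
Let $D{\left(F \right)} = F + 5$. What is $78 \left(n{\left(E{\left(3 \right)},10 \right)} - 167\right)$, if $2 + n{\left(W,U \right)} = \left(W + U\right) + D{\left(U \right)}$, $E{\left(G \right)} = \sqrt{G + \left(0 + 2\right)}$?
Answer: $-11232 + 78 \sqrt{5} \approx -11058.0$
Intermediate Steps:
$D{\left(F \right)} = 5 + F$
$E{\left(G \right)} = \sqrt{2 + G}$ ($E{\left(G \right)} = \sqrt{G + 2} = \sqrt{2 + G}$)
$n{\left(W,U \right)} = 3 + W + 2 U$ ($n{\left(W,U \right)} = -2 + \left(\left(W + U\right) + \left(5 + U\right)\right) = -2 + \left(\left(U + W\right) + \left(5 + U\right)\right) = -2 + \left(5 + W + 2 U\right) = 3 + W + 2 U$)
$78 \left(n{\left(E{\left(3 \right)},10 \right)} - 167\right) = 78 \left(\left(3 + \sqrt{2 + 3} + 2 \cdot 10\right) - 167\right) = 78 \left(\left(3 + \sqrt{5} + 20\right) - 167\right) = 78 \left(\left(23 + \sqrt{5}\right) - 167\right) = 78 \left(-144 + \sqrt{5}\right) = -11232 + 78 \sqrt{5}$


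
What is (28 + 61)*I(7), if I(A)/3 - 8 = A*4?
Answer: 9612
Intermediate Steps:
I(A) = 24 + 12*A (I(A) = 24 + 3*(A*4) = 24 + 3*(4*A) = 24 + 12*A)
(28 + 61)*I(7) = (28 + 61)*(24 + 12*7) = 89*(24 + 84) = 89*108 = 9612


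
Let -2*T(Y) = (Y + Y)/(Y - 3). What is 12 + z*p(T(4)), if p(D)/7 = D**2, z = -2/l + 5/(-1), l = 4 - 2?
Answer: -660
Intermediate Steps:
T(Y) = -Y/(-3 + Y) (T(Y) = -(Y + Y)/(2*(Y - 3)) = -2*Y/(2*(-3 + Y)) = -Y/(-3 + Y))
l = 2
z = -6 (z = -2/2 + 5/(-1) = -2*1/2 + 5*(-1) = -1 - 5 = -6)
p(D) = 7*D**2
12 + z*p(T(4)) = 12 - 42*(-1*4/(-3 + 4))**2 = 12 - 42*(-1*4/1)**2 = 12 - 42*(-1*4*1)**2 = 12 - 42*(-4)**2 = 12 - 42*16 = 12 - 6*112 = 12 - 672 = -660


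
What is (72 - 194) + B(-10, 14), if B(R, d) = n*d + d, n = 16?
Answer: 116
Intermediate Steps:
B(R, d) = 17*d (B(R, d) = 16*d + d = 17*d)
(72 - 194) + B(-10, 14) = (72 - 194) + 17*14 = -122 + 238 = 116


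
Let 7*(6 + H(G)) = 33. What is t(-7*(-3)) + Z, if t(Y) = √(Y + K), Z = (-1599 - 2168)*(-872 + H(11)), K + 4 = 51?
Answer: 23027671/7 + 2*√17 ≈ 3.2897e+6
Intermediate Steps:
K = 47 (K = -4 + 51 = 47)
H(G) = -9/7 (H(G) = -6 + (⅐)*33 = -6 + 33/7 = -9/7)
Z = 23027671/7 (Z = (-1599 - 2168)*(-872 - 9/7) = -3767*(-6113/7) = 23027671/7 ≈ 3.2897e+6)
t(Y) = √(47 + Y) (t(Y) = √(Y + 47) = √(47 + Y))
t(-7*(-3)) + Z = √(47 - 7*(-3)) + 23027671/7 = √(47 + 21) + 23027671/7 = √68 + 23027671/7 = 2*√17 + 23027671/7 = 23027671/7 + 2*√17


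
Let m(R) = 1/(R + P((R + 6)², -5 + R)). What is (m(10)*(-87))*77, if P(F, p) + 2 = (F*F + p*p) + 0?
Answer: -33/323 ≈ -0.10217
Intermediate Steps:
P(F, p) = -2 + F² + p² (P(F, p) = -2 + ((F*F + p*p) + 0) = -2 + ((F² + p²) + 0) = -2 + (F² + p²) = -2 + F² + p²)
m(R) = 1/(-2 + R + (-5 + R)² + (6 + R)⁴) (m(R) = 1/(R + (-2 + ((R + 6)²)² + (-5 + R)²)) = 1/(R + (-2 + ((6 + R)²)² + (-5 + R)²)) = 1/(R + (-2 + (6 + R)⁴ + (-5 + R)²)) = 1/(R + (-2 + (-5 + R)² + (6 + R)⁴)) = 1/(-2 + R + (-5 + R)² + (6 + R)⁴))
(m(10)*(-87))*77 = (-87/(-2 + 10 + (-5 + 10)² + (6 + 10)⁴))*77 = (-87/(-2 + 10 + 5² + 16⁴))*77 = (-87/(-2 + 10 + 25 + 65536))*77 = (-87/65569)*77 = ((1/65569)*(-87))*77 = -3/2261*77 = -33/323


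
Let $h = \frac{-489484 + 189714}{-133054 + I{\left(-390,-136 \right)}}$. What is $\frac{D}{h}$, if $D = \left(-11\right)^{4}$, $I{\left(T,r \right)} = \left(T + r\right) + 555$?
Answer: $\frac{389523805}{59954} \approx 6497.0$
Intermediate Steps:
$I{\left(T,r \right)} = 555 + T + r$
$D = 14641$
$h = \frac{59954}{26605}$ ($h = \frac{-489484 + 189714}{-133054 - -29} = - \frac{299770}{-133054 + 29} = - \frac{299770}{-133025} = \left(-299770\right) \left(- \frac{1}{133025}\right) = \frac{59954}{26605} \approx 2.2535$)
$\frac{D}{h} = \frac{14641}{\frac{59954}{26605}} = 14641 \cdot \frac{26605}{59954} = \frac{389523805}{59954}$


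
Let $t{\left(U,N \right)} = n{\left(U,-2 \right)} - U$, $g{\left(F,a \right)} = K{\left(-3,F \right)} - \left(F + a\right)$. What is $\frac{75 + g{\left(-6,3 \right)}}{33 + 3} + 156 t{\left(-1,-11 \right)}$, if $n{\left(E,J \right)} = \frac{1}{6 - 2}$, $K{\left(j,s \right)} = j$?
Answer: $\frac{2365}{12} \approx 197.08$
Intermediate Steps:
$n{\left(E,J \right)} = \frac{1}{4}$
$g{\left(F,a \right)} = -3 - F - a$ ($g{\left(F,a \right)} = -3 - \left(F + a\right) = -3 - F - a$)
$t{\left(U,N \right)} = \frac{1}{4} - U$
$\frac{75 + g{\left(-6,3 \right)}}{33 + 3} + 156 t{\left(-1,-11 \right)} = \frac{75 - 0}{33 + 3} + 156 \left(\frac{1}{4} - -1\right) = \frac{75 - 0}{36} + 156 \left(\frac{1}{4} + 1\right) = \left(75 + 0\right) \frac{1}{36} + 156 \cdot \frac{5}{4} = 75 \cdot \frac{1}{36} + 195 = \frac{25}{12} + 195 = \frac{2365}{12}$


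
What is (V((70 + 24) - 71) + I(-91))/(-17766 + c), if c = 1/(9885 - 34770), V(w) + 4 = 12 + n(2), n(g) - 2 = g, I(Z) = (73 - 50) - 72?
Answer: 920745/442106911 ≈ 0.0020826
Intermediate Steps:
I(Z) = -49 (I(Z) = 23 - 72 = -49)
n(g) = 2 + g
V(w) = 12 (V(w) = -4 + (12 + (2 + 2)) = -4 + (12 + 4) = -4 + 16 = 12)
c = -1/24885 (c = 1/(-24885) = -1/24885 ≈ -4.0185e-5)
(V((70 + 24) - 71) + I(-91))/(-17766 + c) = (12 - 49)/(-17766 - 1/24885) = -37/(-442106911/24885) = -37*(-24885/442106911) = 920745/442106911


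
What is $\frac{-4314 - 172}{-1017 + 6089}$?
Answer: $- \frac{2243}{2536} \approx -0.88446$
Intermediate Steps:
$\frac{-4314 - 172}{-1017 + 6089} = - \frac{4486}{5072} = \left(-4486\right) \frac{1}{5072} = - \frac{2243}{2536}$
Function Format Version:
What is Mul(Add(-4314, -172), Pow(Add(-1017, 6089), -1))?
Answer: Rational(-2243, 2536) ≈ -0.88446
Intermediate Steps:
Mul(Add(-4314, -172), Pow(Add(-1017, 6089), -1)) = Mul(-4486, Pow(5072, -1)) = Mul(-4486, Rational(1, 5072)) = Rational(-2243, 2536)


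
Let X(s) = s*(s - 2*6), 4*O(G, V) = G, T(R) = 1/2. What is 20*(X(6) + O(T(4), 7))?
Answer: -1435/2 ≈ -717.50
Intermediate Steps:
T(R) = ½
O(G, V) = G/4
X(s) = s*(-12 + s) (X(s) = s*(s - 12) = s*(-12 + s))
20*(X(6) + O(T(4), 7)) = 20*(6*(-12 + 6) + (¼)*(½)) = 20*(6*(-6) + ⅛) = 20*(-36 + ⅛) = 20*(-287/8) = -1435/2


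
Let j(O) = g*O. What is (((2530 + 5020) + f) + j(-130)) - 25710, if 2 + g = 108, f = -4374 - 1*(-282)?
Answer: -36032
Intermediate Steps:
f = -4092 (f = -4374 + 282 = -4092)
g = 106 (g = -2 + 108 = 106)
j(O) = 106*O
(((2530 + 5020) + f) + j(-130)) - 25710 = (((2530 + 5020) - 4092) + 106*(-130)) - 25710 = ((7550 - 4092) - 13780) - 25710 = (3458 - 13780) - 25710 = -10322 - 25710 = -36032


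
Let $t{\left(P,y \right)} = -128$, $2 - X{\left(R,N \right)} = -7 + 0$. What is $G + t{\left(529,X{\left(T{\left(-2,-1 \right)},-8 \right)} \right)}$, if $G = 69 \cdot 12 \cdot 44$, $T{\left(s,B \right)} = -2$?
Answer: $36304$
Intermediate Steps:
$X{\left(R,N \right)} = 9$ ($X{\left(R,N \right)} = 2 - \left(-7 + 0\right) = 2 - -7 = 2 + 7 = 9$)
$G = 36432$ ($G = 828 \cdot 44 = 36432$)
$G + t{\left(529,X{\left(T{\left(-2,-1 \right)},-8 \right)} \right)} = 36432 - 128 = 36304$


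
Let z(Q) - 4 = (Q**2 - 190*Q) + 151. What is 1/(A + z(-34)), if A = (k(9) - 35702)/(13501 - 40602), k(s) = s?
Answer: 27101/210637564 ≈ 0.00012866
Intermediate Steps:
z(Q) = 155 + Q**2 - 190*Q (z(Q) = 4 + ((Q**2 - 190*Q) + 151) = 4 + (151 + Q**2 - 190*Q) = 155 + Q**2 - 190*Q)
A = 35693/27101 (A = (9 - 35702)/(13501 - 40602) = -35693/(-27101) = -35693*(-1/27101) = 35693/27101 ≈ 1.3170)
1/(A + z(-34)) = 1/(35693/27101 + (155 + (-34)**2 - 190*(-34))) = 1/(35693/27101 + (155 + 1156 + 6460)) = 1/(35693/27101 + 7771) = 1/(210637564/27101) = 27101/210637564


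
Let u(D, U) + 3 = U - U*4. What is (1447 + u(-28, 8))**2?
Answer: 2016400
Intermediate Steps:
u(D, U) = -3 - 3*U (u(D, U) = -3 + (U - U*4) = -3 + (U - 4*U) = -3 - 3*U)
(1447 + u(-28, 8))**2 = (1447 + (-3 - 3*8))**2 = (1447 + (-3 - 24))**2 = (1447 - 27)**2 = 1420**2 = 2016400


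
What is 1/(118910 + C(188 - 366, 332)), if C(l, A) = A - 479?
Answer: 1/118763 ≈ 8.4201e-6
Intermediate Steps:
C(l, A) = -479 + A
1/(118910 + C(188 - 366, 332)) = 1/(118910 + (-479 + 332)) = 1/(118910 - 147) = 1/118763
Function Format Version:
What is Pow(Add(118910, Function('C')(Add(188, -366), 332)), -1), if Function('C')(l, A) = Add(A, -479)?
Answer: Rational(1, 118763) ≈ 8.4201e-6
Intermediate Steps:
Function('C')(l, A) = Add(-479, A)
Pow(Add(118910, Function('C')(Add(188, -366), 332)), -1) = Pow(Add(118910, Add(-479, 332)), -1) = Pow(Add(118910, -147), -1) = Pow(118763, -1) = Rational(1, 118763)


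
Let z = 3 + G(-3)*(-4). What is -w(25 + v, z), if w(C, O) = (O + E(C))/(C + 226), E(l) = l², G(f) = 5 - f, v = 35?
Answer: -3571/286 ≈ -12.486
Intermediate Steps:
z = -29 (z = 3 + (5 - 1*(-3))*(-4) = 3 + (5 + 3)*(-4) = 3 + 8*(-4) = 3 - 32 = -29)
w(C, O) = (O + C²)/(226 + C) (w(C, O) = (O + C²)/(C + 226) = (O + C²)/(226 + C))
-w(25 + v, z) = -(-29 + (25 + 35)²)/(226 + (25 + 35)) = -(-29 + 60²)/(226 + 60) = -(-29 + 3600)/286 = -3571/286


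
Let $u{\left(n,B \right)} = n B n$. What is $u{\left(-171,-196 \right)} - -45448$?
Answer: $-5685788$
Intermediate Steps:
$u{\left(n,B \right)} = B n^{2}$ ($u{\left(n,B \right)} = B n n = B n^{2}$)
$u{\left(-171,-196 \right)} - -45448 = - 196 \left(-171\right)^{2} - -45448 = \left(-196\right) 29241 + 45448 = -5731236 + 45448 = -5685788$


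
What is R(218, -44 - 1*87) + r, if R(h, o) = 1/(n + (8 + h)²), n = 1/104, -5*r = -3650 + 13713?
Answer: -10690739899/5311905 ≈ -2012.6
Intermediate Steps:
r = -10063/5 (r = -(-3650 + 13713)/5 = -⅕*10063 = -10063/5 ≈ -2012.6)
n = 1/104 ≈ 0.0096154
R(h, o) = 1/(1/104 + (8 + h)²)
R(218, -44 - 1*87) + r = 104/(1 + 104*(8 + 218)²) - 10063/5 = 104/(1 + 104*226²) - 10063/5 = 104/(1 + 104*51076) - 10063/5 = 104/(1 + 5311904) - 10063/5 = 104/5311905 - 10063/5 = -10690739899/5311905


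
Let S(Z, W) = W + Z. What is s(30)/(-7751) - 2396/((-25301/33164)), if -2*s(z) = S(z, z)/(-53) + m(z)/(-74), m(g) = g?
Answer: 2415566692891853/769135776022 ≈ 3140.6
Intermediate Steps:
s(z) = 201*z/7844 (s(z) = -((z + z)/(-53) + z/(-74))/2 = -((2*z)*(-1/53) + z*(-1/74))/2 = -(-2*z/53 - z/74)/2 = -(-201)*z/7844 = 201*z/7844)
s(30)/(-7751) - 2396/((-25301/33164)) = ((201/7844)*30)/(-7751) - 2396/((-25301/33164)) = (3015/3922)*(-1/7751) - 2396/((-25301*1/33164)) = -3015/30399422 - 2396/(-25301/33164) = -3015/30399422 - 2396*(-33164/25301) = -3015/30399422 + 79460944/25301 = 2415566692891853/769135776022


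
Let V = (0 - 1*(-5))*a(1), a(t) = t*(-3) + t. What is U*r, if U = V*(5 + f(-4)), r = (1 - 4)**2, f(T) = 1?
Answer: -540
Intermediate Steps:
a(t) = -2*t (a(t) = -3*t + t = -2*t)
V = -10 (V = (0 - 1*(-5))*(-2*1) = (0 + 5)*(-2) = 5*(-2) = -10)
r = 9 (r = (-3)**2 = 9)
U = -60 (U = -10*(5 + 1) = -10*6 = -60)
U*r = -60*9 = -540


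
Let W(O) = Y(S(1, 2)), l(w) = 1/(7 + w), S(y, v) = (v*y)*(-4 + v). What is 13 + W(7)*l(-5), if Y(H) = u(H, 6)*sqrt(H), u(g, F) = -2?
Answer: 13 - 2*I ≈ 13.0 - 2.0*I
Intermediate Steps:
S(y, v) = v*y*(-4 + v)
Y(H) = -2*sqrt(H)
W(O) = -4*I (W(O) = -2*sqrt(2)*sqrt(-4 + 2) = -2*2*I = -4*I)
13 + W(7)*l(-5) = 13 + (-4*I)/(7 - 5) = 13 - 4*I/2 = 13 - 4*I*(1/2) = 13 - 2*I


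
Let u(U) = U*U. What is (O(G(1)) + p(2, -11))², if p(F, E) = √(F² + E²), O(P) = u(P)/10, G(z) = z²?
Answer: 12501/100 + √5 ≈ 127.25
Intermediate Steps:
u(U) = U²
O(P) = P²/10
p(F, E) = √(E² + F²)
(O(G(1)) + p(2, -11))² = ((1²)²/10 + √((-11)² + 2²))² = ((⅒)*1² + √(121 + 4))² = ((⅒)*1 + √125)² = (⅒ + 5*√5)²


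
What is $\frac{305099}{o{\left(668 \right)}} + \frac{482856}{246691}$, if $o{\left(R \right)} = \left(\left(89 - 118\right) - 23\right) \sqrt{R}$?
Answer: $\frac{482856}{246691} - \frac{305099 \sqrt{167}}{17368} \approx -225.05$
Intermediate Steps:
$o{\left(R \right)} = - 52 \sqrt{R}$ ($o{\left(R \right)} = \left(-29 - 23\right) \sqrt{R} = - 52 \sqrt{R}$)
$\frac{305099}{o{\left(668 \right)}} + \frac{482856}{246691} = \frac{305099}{\left(-52\right) \sqrt{668}} + \frac{482856}{246691} = \frac{305099}{\left(-52\right) 2 \sqrt{167}} + 482856 \cdot \frac{1}{246691} = \frac{305099}{\left(-104\right) \sqrt{167}} + \frac{482856}{246691} = 305099 \left(- \frac{\sqrt{167}}{17368}\right) + \frac{482856}{246691} = - \frac{305099 \sqrt{167}}{17368} + \frac{482856}{246691} = \frac{482856}{246691} - \frac{305099 \sqrt{167}}{17368}$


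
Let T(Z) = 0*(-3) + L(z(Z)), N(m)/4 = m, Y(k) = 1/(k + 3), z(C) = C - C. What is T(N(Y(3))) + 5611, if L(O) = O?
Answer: 5611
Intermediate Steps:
z(C) = 0
Y(k) = 1/(3 + k)
N(m) = 4*m
T(Z) = 0 (T(Z) = 0*(-3) + 0 = 0 + 0 = 0)
T(N(Y(3))) + 5611 = 0 + 5611 = 5611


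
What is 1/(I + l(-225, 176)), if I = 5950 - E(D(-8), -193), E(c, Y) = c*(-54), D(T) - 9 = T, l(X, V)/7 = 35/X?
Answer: 45/270131 ≈ 0.00016659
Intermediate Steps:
l(X, V) = 245/X (l(X, V) = 7*(35/X) = 245/X)
D(T) = 9 + T
E(c, Y) = -54*c
I = 6004 (I = 5950 - (-54)*(9 - 8) = 5950 - (-54) = 5950 - 1*(-54) = 5950 + 54 = 6004)
1/(I + l(-225, 176)) = 1/(6004 + 245/(-225)) = 1/(6004 + 245*(-1/225)) = 1/(6004 - 49/45) = 1/(270131/45) = 45/270131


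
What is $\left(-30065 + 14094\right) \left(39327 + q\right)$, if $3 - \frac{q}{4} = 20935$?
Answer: $709128371$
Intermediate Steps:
$q = -83728$ ($q = 12 - 83740 = -83728$)
$\left(-30065 + 14094\right) \left(39327 + q\right) = \left(-30065 + 14094\right) \left(39327 - 83728\right) = \left(-15971\right) \left(-44401\right) = 709128371$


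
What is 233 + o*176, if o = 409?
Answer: 72217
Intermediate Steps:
233 + o*176 = 233 + 409*176 = 233 + 71984 = 72217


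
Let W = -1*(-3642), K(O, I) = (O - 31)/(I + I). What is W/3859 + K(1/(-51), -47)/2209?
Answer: 66738215/70703463 ≈ 0.94392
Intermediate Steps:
K(O, I) = (-31 + O)/(2*I) (K(O, I) = (-31 + O)/((2*I)) = (-31 + O)*(1/(2*I)) = (-31 + O)/(2*I))
W = 3642
W/3859 + K(1/(-51), -47)/2209 = 3642/3859 + ((½)*(-31 + 1/(-51))/(-47))/2209 = 3642*(1/3859) + ((½)*(-1/47)*(-31 - 1/51))*(1/2209) = 3642/3859 + ((½)*(-1/47)*(-1582/51))*(1/2209) = 3642/3859 + (791/2397)*(1/2209) = 3642/3859 + 791/5294973 = 66738215/70703463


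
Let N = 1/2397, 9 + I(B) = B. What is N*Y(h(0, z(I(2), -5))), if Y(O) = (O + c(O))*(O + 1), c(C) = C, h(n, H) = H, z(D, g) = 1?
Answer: 4/2397 ≈ 0.0016688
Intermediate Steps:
I(B) = -9 + B
N = 1/2397 ≈ 0.00041719
Y(O) = 2*O*(1 + O) (Y(O) = (O + O)*(O + 1) = (2*O)*(1 + O) = 2*O*(1 + O))
N*Y(h(0, z(I(2), -5))) = (2*1*(1 + 1))/2397 = (2*1*2)/2397 = (1/2397)*4 = 4/2397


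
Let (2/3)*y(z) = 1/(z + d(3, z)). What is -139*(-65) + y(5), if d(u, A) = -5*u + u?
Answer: 126487/14 ≈ 9034.8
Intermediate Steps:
d(u, A) = -4*u
y(z) = 3/(2*(-12 + z)) (y(z) = 3/(2*(z - 4*3)) = 3/(2*(z - 12)) = 3/(2*(-12 + z)))
-139*(-65) + y(5) = -139*(-65) + 3/(2*(-12 + 5)) = 9035 + (3/2)/(-7) = 9035 + (3/2)*(-⅐) = 9035 - 3/14 = 126487/14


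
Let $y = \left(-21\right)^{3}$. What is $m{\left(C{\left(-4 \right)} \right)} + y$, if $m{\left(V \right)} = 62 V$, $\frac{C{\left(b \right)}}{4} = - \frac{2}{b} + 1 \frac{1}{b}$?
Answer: $-9199$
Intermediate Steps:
$C{\left(b \right)} = - \frac{4}{b}$ ($C{\left(b \right)} = 4 \left(- \frac{2}{b} + 1 \frac{1}{b}\right) = 4 \left(- \frac{2}{b} + \frac{1}{b}\right) = 4 \left(- \frac{1}{b}\right) = - \frac{4}{b}$)
$y = -9261$
$m{\left(C{\left(-4 \right)} \right)} + y = 62 \left(- \frac{4}{-4}\right) - 9261 = 62 \left(\left(-4\right) \left(- \frac{1}{4}\right)\right) - 9261 = 62 \cdot 1 - 9261 = 62 - 9261 = -9199$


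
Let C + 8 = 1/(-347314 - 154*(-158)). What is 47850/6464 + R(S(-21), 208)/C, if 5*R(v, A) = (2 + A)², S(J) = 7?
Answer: -9145183628955/8351025824 ≈ -1095.1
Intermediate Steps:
C = -2583857/322982 (C = -8 + 1/(-347314 - 154*(-158)) = -8 + 1/(-347314 + 24332) = -8 + 1/(-322982) = -8 - 1/322982 = -2583857/322982 ≈ -8.0000)
R(v, A) = (2 + A)²/5
47850/6464 + R(S(-21), 208)/C = 47850/6464 + ((2 + 208)²/5)/(-2583857/322982) = 47850*(1/6464) + ((⅕)*210²)*(-322982/2583857) = 23925/3232 + ((⅕)*44100)*(-322982/2583857) = 23925/3232 + 8820*(-322982/2583857) = 23925/3232 - 2848701240/2583857 = -9145183628955/8351025824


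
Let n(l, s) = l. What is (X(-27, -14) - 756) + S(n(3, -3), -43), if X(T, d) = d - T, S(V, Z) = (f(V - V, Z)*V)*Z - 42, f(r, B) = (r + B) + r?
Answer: 4762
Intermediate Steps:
f(r, B) = B + 2*r (f(r, B) = (B + r) + r = B + 2*r)
S(V, Z) = -42 + V*Z**2 (S(V, Z) = ((Z + 2*(V - V))*V)*Z - 42 = ((Z + 2*0)*V)*Z - 42 = ((Z + 0)*V)*Z - 42 = (Z*V)*Z - 42 = (V*Z)*Z - 42 = V*Z**2 - 42 = -42 + V*Z**2)
(X(-27, -14) - 756) + S(n(3, -3), -43) = ((-14 - 1*(-27)) - 756) + (-42 + 3*(-43)**2) = ((-14 + 27) - 756) + (-42 + 3*1849) = (13 - 756) + (-42 + 5547) = -743 + 5505 = 4762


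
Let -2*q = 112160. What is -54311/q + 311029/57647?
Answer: 20573372537/3232843760 ≈ 6.3639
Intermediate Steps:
q = -56080 (q = -½*112160 = -56080)
-54311/q + 311029/57647 = -54311/(-56080) + 311029/57647 = -54311*(-1/56080) + 311029*(1/57647) = 54311/56080 + 311029/57647 = 20573372537/3232843760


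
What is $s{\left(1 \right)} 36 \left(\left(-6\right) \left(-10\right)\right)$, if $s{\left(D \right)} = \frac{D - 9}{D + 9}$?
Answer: $-1728$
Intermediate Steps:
$s{\left(D \right)} = \frac{-9 + D}{9 + D}$
$s{\left(1 \right)} 36 \left(\left(-6\right) \left(-10\right)\right) = \frac{-9 + 1}{9 + 1} \cdot 36 \left(\left(-6\right) \left(-10\right)\right) = \frac{1}{10} \left(-8\right) 36 \cdot 60 = \left(- \frac{4}{5}\right) 36 \cdot 60 = \left(- \frac{144}{5}\right) 60 = -1728$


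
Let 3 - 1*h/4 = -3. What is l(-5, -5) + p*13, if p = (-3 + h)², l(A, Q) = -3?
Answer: 5730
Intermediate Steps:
h = 24 (h = 12 - 4*(-3) = 12 + 12 = 24)
p = 441 (p = (-3 + 24)² = 21² = 441)
l(-5, -5) + p*13 = -3 + 441*13 = -3 + 5733 = 5730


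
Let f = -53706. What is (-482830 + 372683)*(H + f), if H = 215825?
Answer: -17856921493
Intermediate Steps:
(-482830 + 372683)*(H + f) = (-482830 + 372683)*(215825 - 53706) = -110147*162119 = -17856921493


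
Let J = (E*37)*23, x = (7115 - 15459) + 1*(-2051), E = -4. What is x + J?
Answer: -13799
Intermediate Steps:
x = -10395 (x = -8344 - 2051 = -10395)
J = -3404 (J = -4*37*23 = -148*23 = -3404)
x + J = -10395 - 3404 = -13799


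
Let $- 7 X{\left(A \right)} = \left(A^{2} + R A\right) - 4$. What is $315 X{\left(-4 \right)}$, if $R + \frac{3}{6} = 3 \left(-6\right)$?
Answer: $-3870$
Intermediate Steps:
$R = - \frac{37}{2}$ ($R = - \frac{1}{2} + 3 \left(-6\right) = - \frac{1}{2} - 18 = - \frac{37}{2} \approx -18.5$)
$X{\left(A \right)} = \frac{4}{7} - \frac{A^{2}}{7} + \frac{37 A}{14}$ ($X{\left(A \right)} = - \frac{\left(A^{2} - \frac{37 A}{2}\right) - 4}{7} = - \frac{-4 + A^{2} - \frac{37 A}{2}}{7} = \frac{4}{7} - \frac{A^{2}}{7} + \frac{37 A}{14}$)
$315 X{\left(-4 \right)} = 315 \left(\frac{4}{7} - \frac{\left(-4\right)^{2}}{7} + \frac{37}{14} \left(-4\right)\right) = 315 \left(\frac{4}{7} - \frac{16}{7} - \frac{74}{7}\right) = 315 \left(- \frac{86}{7}\right) = -3870$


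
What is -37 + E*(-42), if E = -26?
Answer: 1055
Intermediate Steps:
-37 + E*(-42) = -37 - 26*(-42) = -37 + 1092 = 1055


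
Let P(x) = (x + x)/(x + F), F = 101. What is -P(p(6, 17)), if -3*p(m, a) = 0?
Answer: 0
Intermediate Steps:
p(m, a) = 0 (p(m, a) = -⅓*0 = 0)
P(x) = 2*x/(101 + x) (P(x) = (x + x)/(x + 101) = (2*x)/(101 + x) = 2*x/(101 + x))
-P(p(6, 17)) = -2*0/(101 + 0) = -2*0/101 = -1*0 = 0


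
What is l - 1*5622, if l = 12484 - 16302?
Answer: -9440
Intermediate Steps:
l = -3818
l - 1*5622 = -3818 - 1*5622 = -3818 - 5622 = -9440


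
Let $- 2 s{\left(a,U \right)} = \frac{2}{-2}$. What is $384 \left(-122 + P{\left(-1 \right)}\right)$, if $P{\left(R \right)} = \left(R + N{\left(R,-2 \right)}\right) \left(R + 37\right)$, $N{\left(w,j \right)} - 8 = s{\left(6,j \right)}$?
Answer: $56832$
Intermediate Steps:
$s{\left(a,U \right)} = \frac{1}{2}$ ($s{\left(a,U \right)} = - \frac{2 \frac{1}{-2}}{2} = - \frac{2 \left(- \frac{1}{2}\right)}{2} = \left(- \frac{1}{2}\right) \left(-1\right) = \frac{1}{2}$)
$N{\left(w,j \right)} = \frac{17}{2}$ ($N{\left(w,j \right)} = 8 + \frac{1}{2} = \frac{17}{2}$)
$P{\left(R \right)} = \left(37 + R\right) \left(\frac{17}{2} + R\right)$ ($P{\left(R \right)} = \left(R + \frac{17}{2}\right) \left(R + 37\right) = \left(\frac{17}{2} + R\right) \left(37 + R\right) = \left(37 + R\right) \left(\frac{17}{2} + R\right)$)
$384 \left(-122 + P{\left(-1 \right)}\right) = 384 \left(-122 + \left(\frac{629}{2} + \left(-1\right)^{2} + \frac{91}{2} \left(-1\right)\right)\right) = 384 \left(-122 + \left(\frac{629}{2} + 1 - \frac{91}{2}\right)\right) = 384 \left(-122 + 270\right) = 384 \cdot 148 = 56832$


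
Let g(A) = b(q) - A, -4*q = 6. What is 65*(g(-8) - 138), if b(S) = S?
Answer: -17095/2 ≈ -8547.5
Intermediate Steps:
q = -3/2 (q = -1/4*6 = -3/2 ≈ -1.5000)
g(A) = -3/2 - A
65*(g(-8) - 138) = 65*((-3/2 - 1*(-8)) - 138) = 65*((-3/2 + 8) - 138) = 65*(13/2 - 138) = 65*(-263/2) = -17095/2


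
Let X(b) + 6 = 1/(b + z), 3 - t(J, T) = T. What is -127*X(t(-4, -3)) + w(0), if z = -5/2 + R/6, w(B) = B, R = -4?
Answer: 12192/17 ≈ 717.18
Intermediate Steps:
t(J, T) = 3 - T
z = -19/6 (z = -5/2 - 4/6 = -5*½ - 4*⅙ = -5/2 - ⅔ = -19/6 ≈ -3.1667)
X(b) = -6 + 1/(-19/6 + b) (X(b) = -6 + 1/(b - 19/6) = -6 + 1/(-19/6 + b))
-127*X(t(-4, -3)) + w(0) = -1524*(10 - 3*(3 - 1*(-3)))/(-19 + 6*(3 - 1*(-3))) + 0 = -1524*(10 - 3*(3 + 3))/(-19 + 6*(3 + 3)) + 0 = -1524*(10 - 3*6)/(-19 + 6*6) + 0 = -1524*(10 - 18)/(-19 + 36) + 0 = -1524*(-8)/17 + 0 = -127*(-96/17) + 0 = 12192/17 + 0 = 12192/17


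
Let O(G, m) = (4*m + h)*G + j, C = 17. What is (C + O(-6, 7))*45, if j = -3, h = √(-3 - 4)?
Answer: -6930 - 270*I*√7 ≈ -6930.0 - 714.35*I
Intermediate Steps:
h = I*√7 (h = √(-7) = I*√7 ≈ 2.6458*I)
O(G, m) = -3 + G*(4*m + I*√7) (O(G, m) = (4*m + I*√7)*G - 3 = G*(4*m + I*√7) - 3 = -3 + G*(4*m + I*√7))
(C + O(-6, 7))*45 = (17 + (-3 + 4*(-6)*7 + I*(-6)*√7))*45 = (17 + (-3 - 168 - 6*I*√7))*45 = (17 + (-171 - 6*I*√7))*45 = (-154 - 6*I*√7)*45 = -6930 - 270*I*√7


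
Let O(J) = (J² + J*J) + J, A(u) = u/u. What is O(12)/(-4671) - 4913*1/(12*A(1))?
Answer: -2550247/6228 ≈ -409.48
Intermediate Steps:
A(u) = 1
O(J) = J + 2*J² (O(J) = (J² + J²) + J = 2*J² + J = J + 2*J²)
O(12)/(-4671) - 4913*1/(12*A(1)) = (12*(1 + 2*12))/(-4671) - 4913/(12*1) = (12*(1 + 24))*(-1/4671) - 4913/12 = (12*25)*(-1/4671) - 4913*1/12 = 300*(-1/4671) - 4913/12 = -100/1557 - 4913/12 = -2550247/6228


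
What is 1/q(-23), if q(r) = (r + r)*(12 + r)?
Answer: 1/506 ≈ 0.0019763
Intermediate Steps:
q(r) = 2*r*(12 + r) (q(r) = (2*r)*(12 + r) = 2*r*(12 + r))
1/q(-23) = 1/(2*(-23)*(12 - 23)) = 1/(2*(-23)*(-11)) = 1/506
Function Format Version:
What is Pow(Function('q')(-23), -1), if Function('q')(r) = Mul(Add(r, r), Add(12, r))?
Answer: Rational(1, 506) ≈ 0.0019763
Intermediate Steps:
Function('q')(r) = Mul(2, r, Add(12, r)) (Function('q')(r) = Mul(Mul(2, r), Add(12, r)) = Mul(2, r, Add(12, r)))
Pow(Function('q')(-23), -1) = Pow(Mul(2, -23, Add(12, -23)), -1) = Pow(Mul(2, -23, -11), -1) = Pow(506, -1) = Rational(1, 506)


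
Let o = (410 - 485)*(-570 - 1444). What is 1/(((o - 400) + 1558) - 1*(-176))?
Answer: 1/152384 ≈ 6.5624e-6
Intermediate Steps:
o = 151050 (o = -75*(-2014) = 151050)
1/(((o - 400) + 1558) - 1*(-176)) = 1/(((151050 - 400) + 1558) - 1*(-176)) = 1/((150650 + 1558) + 176) = 1/(152208 + 176) = 1/152384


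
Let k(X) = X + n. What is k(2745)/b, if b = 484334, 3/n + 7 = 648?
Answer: 879774/155229047 ≈ 0.0056676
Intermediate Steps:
n = 3/641 (n = 3/(-7 + 648) = 3/641 ≈ 0.0046802)
k(X) = 3/641 + X (k(X) = X + 3/641 = 3/641 + X)
k(2745)/b = (3/641 + 2745)/484334 = (1759548/641)*(1/484334) = 879774/155229047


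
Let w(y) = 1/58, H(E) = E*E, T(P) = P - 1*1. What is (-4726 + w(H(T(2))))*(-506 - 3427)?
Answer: 1078062831/58 ≈ 1.8587e+7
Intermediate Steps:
T(P) = -1 + P (T(P) = P - 1 = -1 + P)
H(E) = E²
w(y) = 1/58
(-4726 + w(H(T(2))))*(-506 - 3427) = (-4726 + 1/58)*(-506 - 3427) = -274107/58*(-3933) = 1078062831/58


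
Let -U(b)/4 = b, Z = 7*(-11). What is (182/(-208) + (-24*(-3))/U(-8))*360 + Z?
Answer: 418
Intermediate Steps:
Z = -77
U(b) = -4*b
(182/(-208) + (-24*(-3))/U(-8))*360 + Z = (182/(-208) + (-24*(-3))/((-4*(-8))))*360 - 77 = (182*(-1/208) + 72/32)*360 - 77 = (-7/8 + 72*(1/32))*360 - 77 = (-7/8 + 9/4)*360 - 77 = (11/8)*360 - 77 = 495 - 77 = 418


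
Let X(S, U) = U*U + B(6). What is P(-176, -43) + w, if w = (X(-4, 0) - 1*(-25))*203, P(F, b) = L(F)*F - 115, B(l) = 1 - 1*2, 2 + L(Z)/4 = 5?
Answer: 2645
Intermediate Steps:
L(Z) = 12 (L(Z) = -8 + 4*5 = -8 + 20 = 12)
B(l) = -1 (B(l) = 1 - 2 = -1)
X(S, U) = -1 + U² (X(S, U) = U*U - 1 = U² - 1 = -1 + U²)
P(F, b) = -115 + 12*F (P(F, b) = 12*F - 115 = -115 + 12*F)
w = 4872 (w = ((-1 + 0²) - 1*(-25))*203 = ((-1 + 0) + 25)*203 = (-1 + 25)*203 = 24*203 = 4872)
P(-176, -43) + w = (-115 + 12*(-176)) + 4872 = (-115 - 2112) + 4872 = -2227 + 4872 = 2645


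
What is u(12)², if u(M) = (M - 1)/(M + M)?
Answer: 121/576 ≈ 0.21007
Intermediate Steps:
u(M) = (-1 + M)/(2*M) (u(M) = (-1 + M)/((2*M)) = (-1 + M)*(1/(2*M)) = (-1 + M)/(2*M))
u(12)² = ((½)*(-1 + 12)/12)² = ((½)*(1/12)*11)² = (11/24)² = 121/576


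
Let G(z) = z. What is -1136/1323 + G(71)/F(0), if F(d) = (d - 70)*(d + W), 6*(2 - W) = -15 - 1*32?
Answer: -375377/390285 ≈ -0.96180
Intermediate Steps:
W = 59/6 (W = 2 - (-15 - 1*32)/6 = 2 - (-15 - 32)/6 = 2 - 1/6*(-47) = 2 + 47/6 = 59/6 ≈ 9.8333)
F(d) = (-70 + d)*(59/6 + d) (F(d) = (d - 70)*(d + 59/6) = (-70 + d)*(59/6 + d))
-1136/1323 + G(71)/F(0) = -1136/1323 + 71/(-2065/3 + 0**2 - 361/6*0) = -1136*1/1323 + 71/(-2065/3 + 0 + 0) = -1136/1323 + 71/(-2065/3) = -1136/1323 + 71*(-3/2065) = -1136/1323 - 213/2065 = -375377/390285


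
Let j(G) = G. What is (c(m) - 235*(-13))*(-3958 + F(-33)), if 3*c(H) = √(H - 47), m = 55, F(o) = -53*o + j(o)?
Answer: -6849310 - 4484*√2/3 ≈ -6.8514e+6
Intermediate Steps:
F(o) = -52*o (F(o) = -53*o + o = -52*o)
c(H) = √(-47 + H)/3 (c(H) = √(H - 47)/3 = √(-47 + H)/3)
(c(m) - 235*(-13))*(-3958 + F(-33)) = (√(-47 + 55)/3 - 235*(-13))*(-3958 - 52*(-33)) = (√8/3 + 3055)*(-3958 + 1716) = ((2*√2)/3 + 3055)*(-2242) = (2*√2/3 + 3055)*(-2242) = (3055 + 2*√2/3)*(-2242) = -6849310 - 4484*√2/3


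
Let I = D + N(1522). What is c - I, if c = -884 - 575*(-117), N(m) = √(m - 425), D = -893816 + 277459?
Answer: 682748 - √1097 ≈ 6.8272e+5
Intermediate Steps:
D = -616357
N(m) = √(-425 + m)
c = 66391 (c = -884 + 67275 = 66391)
I = -616357 + √1097 (I = -616357 + √(-425 + 1522) = -616357 + √1097 ≈ -6.1632e+5)
c - I = 66391 - (-616357 + √1097) = 66391 + (616357 - √1097) = 682748 - √1097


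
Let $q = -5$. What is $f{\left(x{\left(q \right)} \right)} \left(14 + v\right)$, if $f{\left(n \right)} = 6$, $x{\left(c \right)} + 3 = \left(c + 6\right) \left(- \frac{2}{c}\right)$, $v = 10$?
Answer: $144$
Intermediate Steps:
$x{\left(c \right)} = -3 - \frac{2 \left(6 + c\right)}{c}$ ($x{\left(c \right)} = -3 + \left(c + 6\right) \left(- \frac{2}{c}\right) = -3 + \left(6 + c\right) \left(- \frac{2}{c}\right) = -3 - \frac{2 \left(6 + c\right)}{c}$)
$f{\left(x{\left(q \right)} \right)} \left(14 + v\right) = 6 \left(14 + 10\right) = 6 \cdot 24 = 144$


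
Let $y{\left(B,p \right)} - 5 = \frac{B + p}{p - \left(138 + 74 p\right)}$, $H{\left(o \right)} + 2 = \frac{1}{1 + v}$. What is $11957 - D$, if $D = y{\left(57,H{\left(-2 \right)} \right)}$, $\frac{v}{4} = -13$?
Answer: $\frac{5746108}{481} \approx 11946.0$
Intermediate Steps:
$v = -52$ ($v = 4 \left(-13\right) = -52$)
$H{\left(o \right)} = - \frac{103}{51}$ ($H{\left(o \right)} = -2 + \frac{1}{1 - 52} = -2 + \frac{1}{-51} = -2 - \frac{1}{51} = - \frac{103}{51}$)
$y{\left(B,p \right)} = 5 + \frac{B + p}{-138 - 73 p}$ ($y{\left(B,p \right)} = 5 + \frac{B + p}{p - \left(138 + 74 p\right)} = 5 + \frac{B + p}{-138 - 73 p}$)
$D = \frac{5209}{481}$ ($D = \frac{690 - 57 + 364 \left(- \frac{103}{51}\right)}{138 + 73 \left(- \frac{103}{51}\right)} = \frac{690 - 57 - \frac{37492}{51}}{138 - \frac{7519}{51}} = \frac{1}{- \frac{481}{51}} \left(- \frac{5209}{51}\right) = \left(- \frac{51}{481}\right) \left(- \frac{5209}{51}\right) = \frac{5209}{481} \approx 10.83$)
$11957 - D = 11957 - \frac{5209}{481} = \frac{5746108}{481}$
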